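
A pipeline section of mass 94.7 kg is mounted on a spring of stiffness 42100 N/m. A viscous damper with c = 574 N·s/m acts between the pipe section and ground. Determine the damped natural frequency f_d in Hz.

ω_n = √(k/m) = √(42100/94.7) = 21.08 rad/s.
Critical damping c_c = 2√(k·m) = 2√(42100 × 94.7) = 3993 N·s/m, so ζ = c/c_c = 574/3993 = 0.1437.
ω_d = ω_n√(1 − ζ²) = 21.08 × √(1 − 0.0207) = 20.87 rad/s.
f_d = ω_d/(2π) = 3.321 Hz.

3.32 Hz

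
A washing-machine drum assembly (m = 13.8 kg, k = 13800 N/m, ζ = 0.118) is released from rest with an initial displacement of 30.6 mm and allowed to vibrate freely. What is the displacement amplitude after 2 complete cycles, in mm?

Logarithmic decrement δ = 2πζ/√(1 − ζ²) = 2π × 0.1180/√(1 − 0.0139) = 0.7466.
After n cycles, x_n/x₀ = e^(−nδ), so x_2 = 30.6 × e^(−2 × 0.7466) = 30.6 × 0.2246 = 6.874 mm.

6.87 mm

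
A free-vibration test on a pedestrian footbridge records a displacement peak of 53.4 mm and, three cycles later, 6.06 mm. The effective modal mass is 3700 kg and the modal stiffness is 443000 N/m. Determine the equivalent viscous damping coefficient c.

Logarithmic decrement δ = (1/n)·ln(x₀/x_n) = (1/3)·ln(53.4/6.06) = (1/3)·ln(8.812) = 0.7254.
ζ = δ/√(4π² + δ²) = 0.7254/√(39.48 + 0.526) = 0.7254/6.325 = 0.1147.
c = ζ · 2√(km) = 0.1147 × 2√(443000 × 3700) = 0.1147 × 80970 = 9286 N·s/m.

9290 N·s/m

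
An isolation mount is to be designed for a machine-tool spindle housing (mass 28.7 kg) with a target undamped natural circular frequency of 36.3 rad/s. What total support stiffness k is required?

k = m·ω_n² = 28.7 × 36.30² = 28.7 × 1318 = 37820 N/m.

37800 N/m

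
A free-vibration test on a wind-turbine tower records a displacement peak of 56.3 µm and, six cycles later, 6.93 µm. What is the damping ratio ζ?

Logarithmic decrement δ = (1/n)·ln(x₀/x_n) = (1/6)·ln(56.3/6.93) = (1/6)·ln(8.124) = 0.3491.
ζ = δ/√(4π² + δ²) = 0.3491/√(39.48 + 0.122) = 0.3491/6.293 = 0.05548.

0.0555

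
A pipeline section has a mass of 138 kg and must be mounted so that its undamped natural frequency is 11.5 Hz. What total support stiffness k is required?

721000 N/m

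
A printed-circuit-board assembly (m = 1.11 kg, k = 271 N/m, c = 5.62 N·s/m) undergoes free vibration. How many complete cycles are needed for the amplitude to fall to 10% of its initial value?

3 cycles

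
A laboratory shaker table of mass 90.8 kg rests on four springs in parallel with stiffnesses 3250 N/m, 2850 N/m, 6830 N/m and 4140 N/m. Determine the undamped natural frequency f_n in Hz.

2.18 Hz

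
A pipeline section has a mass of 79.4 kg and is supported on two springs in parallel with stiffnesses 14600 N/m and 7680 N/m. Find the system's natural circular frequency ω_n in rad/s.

16.8 rad/s

Parallel springs add: k_eq = 14600 + 7680 = 22280 N/m.
ω_n = √(k_eq/m) = √(22280/79.4) = √280.6 = 16.75 rad/s.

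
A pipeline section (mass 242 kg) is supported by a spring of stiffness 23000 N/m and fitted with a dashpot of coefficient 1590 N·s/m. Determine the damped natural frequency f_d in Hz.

ω_n = √(k/m) = √(23000/242) = 9.749 rad/s.
Critical damping c_c = 2√(k·m) = 2√(23000 × 242) = 4718 N·s/m, so ζ = c/c_c = 1590/4718 = 0.3370.
ω_d = ω_n√(1 − ζ²) = 9.749 × √(1 − 0.114) = 9.179 rad/s.
f_d = ω_d/(2π) = 1.461 Hz.

1.46 Hz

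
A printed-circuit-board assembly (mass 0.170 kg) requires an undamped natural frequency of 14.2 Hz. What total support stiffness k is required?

ω_n = 2πf_n = 2π × 14.2 = 89.22 rad/s.
k = m·ω_n² = 0.170 × 89.22² = 0.170 × 7960 = 1353 N/m.

1350 N/m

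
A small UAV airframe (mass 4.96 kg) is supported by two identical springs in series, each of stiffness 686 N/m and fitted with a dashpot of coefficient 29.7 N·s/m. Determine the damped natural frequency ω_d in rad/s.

7.76 rad/s

Series springs: 1/k_eq = 2/686, so k_eq = 686/2 = 343.0 N/m.
ω_n = √(k_eq/m) = √(343.0/4.96) = 8.316 rad/s.
Critical damping c_c = 2√(k_eq·m) = 2√(343.0 × 4.96) = 82.49 N·s/m, so ζ = c/c_c = 29.7/82.49 = 0.3600.
ω_d = ω_n√(1 − ζ²) = 8.316 × √(1 − 0.130) = 7.758 rad/s.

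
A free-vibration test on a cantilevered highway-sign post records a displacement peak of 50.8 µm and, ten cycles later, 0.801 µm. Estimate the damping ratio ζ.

Logarithmic decrement δ = (1/n)·ln(x₀/x_n) = (1/10)·ln(50.8/0.801) = (1/10)·ln(63.42) = 0.4150.
ζ = δ/√(4π² + δ²) = 0.4150/√(39.48 + 0.172) = 0.4150/6.297 = 0.06590.

0.0659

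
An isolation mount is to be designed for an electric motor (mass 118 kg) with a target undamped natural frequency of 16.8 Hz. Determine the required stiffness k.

1310000 N/m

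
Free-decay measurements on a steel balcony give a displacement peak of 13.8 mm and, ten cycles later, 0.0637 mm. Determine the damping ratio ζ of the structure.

0.0853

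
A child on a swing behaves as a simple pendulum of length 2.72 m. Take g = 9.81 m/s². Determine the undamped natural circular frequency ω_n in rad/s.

1.90 rad/s

For a simple pendulum ω_n = √(g/L) = √(9.81/2.72) = √3.607 = 1.899 rad/s.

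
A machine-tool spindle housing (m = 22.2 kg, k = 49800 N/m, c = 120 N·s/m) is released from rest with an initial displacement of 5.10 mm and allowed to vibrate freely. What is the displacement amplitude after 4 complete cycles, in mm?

1.21 mm

ζ = c/(2√(km)) = 120/(2√(49800 × 22.2)) = 120/2103 = 0.05706.
Logarithmic decrement δ = 2πζ/√(1 − ζ²) = 2π × 0.05706/√(1 − 0.00326) = 0.3591.
After n cycles, x_n/x₀ = e^(−nδ), so x_4 = 5.10 × e^(−4 × 0.3591) = 5.10 × 0.2378 = 1.213 mm.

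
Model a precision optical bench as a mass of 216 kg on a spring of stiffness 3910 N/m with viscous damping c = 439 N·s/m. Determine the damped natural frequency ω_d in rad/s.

4.13 rad/s

ω_n = √(k/m) = √(3910/216) = 4.255 rad/s.
Critical damping c_c = 2√(k·m) = 2√(3910 × 216) = 1838 N·s/m, so ζ = c/c_c = 439/1838 = 0.2388.
ω_d = ω_n√(1 − ζ²) = 4.255 × √(1 − 0.0570) = 4.131 rad/s.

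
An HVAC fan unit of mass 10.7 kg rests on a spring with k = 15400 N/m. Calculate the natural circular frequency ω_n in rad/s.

37.9 rad/s

ω_n = √(k/m) = √(15400/10.7) = √1439 = 37.94 rad/s.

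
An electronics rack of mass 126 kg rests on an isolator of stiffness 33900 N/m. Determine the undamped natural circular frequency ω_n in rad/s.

16.4 rad/s

ω_n = √(k/m) = √(33900/126) = √269.0 = 16.40 rad/s.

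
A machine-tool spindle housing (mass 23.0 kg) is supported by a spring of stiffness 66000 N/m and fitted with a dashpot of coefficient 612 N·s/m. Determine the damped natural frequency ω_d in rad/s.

51.9 rad/s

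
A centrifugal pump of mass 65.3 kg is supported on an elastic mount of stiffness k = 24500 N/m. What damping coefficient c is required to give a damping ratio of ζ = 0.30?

759 N·s/m

c_c = 2√(k·m) = 2√(24500 × 65.3) = 2530 N·s/m.
c = ζ·c_c = 0.30 × 2530 = 758.9 N·s/m.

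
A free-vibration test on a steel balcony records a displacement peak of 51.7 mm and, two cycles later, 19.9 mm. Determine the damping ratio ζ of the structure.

Logarithmic decrement δ = (1/n)·ln(x₀/x_n) = (1/2)·ln(51.7/19.9) = (1/2)·ln(2.598) = 0.4774.
ζ = δ/√(4π² + δ²) = 0.4774/√(39.48 + 0.228) = 0.4774/6.301 = 0.07576.

0.0758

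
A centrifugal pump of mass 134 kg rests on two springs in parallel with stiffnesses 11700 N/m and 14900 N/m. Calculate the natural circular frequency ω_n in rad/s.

Parallel springs add: k_eq = 11700 + 14900 = 26600 N/m.
ω_n = √(k_eq/m) = √(26600/134) = √198.5 = 14.09 rad/s.

14.1 rad/s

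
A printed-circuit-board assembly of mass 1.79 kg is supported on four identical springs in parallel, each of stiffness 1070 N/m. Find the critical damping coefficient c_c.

175 N·s/m

Parallel springs add: k_eq = 4 × 1070 = 4280 N/m.
c_c = 2√(k_eq·m) = 2√(4280 × 1.79) = 2 × 87.53 = 175.1 N·s/m.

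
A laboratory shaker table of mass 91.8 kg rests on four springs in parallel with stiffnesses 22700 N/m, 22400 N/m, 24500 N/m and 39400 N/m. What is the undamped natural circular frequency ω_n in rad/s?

34.5 rad/s

Parallel springs add: k_eq = 22700 + 22400 + 24500 + 39400 = 109000 N/m.
ω_n = √(k_eq/m) = √(109000/91.8) = √1187 = 34.46 rad/s.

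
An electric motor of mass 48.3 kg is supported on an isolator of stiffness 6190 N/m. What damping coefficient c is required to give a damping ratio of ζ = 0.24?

262 N·s/m

c_c = 2√(k·m) = 2√(6190 × 48.3) = 1094 N·s/m.
c = ζ·c_c = 0.24 × 1094 = 262.5 N·s/m.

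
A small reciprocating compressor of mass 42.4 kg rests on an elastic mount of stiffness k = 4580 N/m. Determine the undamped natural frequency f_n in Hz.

ω_n = √(k/m) = √(4580/42.4) = √108.0 = 10.39 rad/s.
f_n = ω_n/(2π) = 10.39/6.283 = 1.654 Hz.

1.65 Hz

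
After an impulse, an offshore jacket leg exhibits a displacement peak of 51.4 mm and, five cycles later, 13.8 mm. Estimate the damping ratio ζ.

Logarithmic decrement δ = (1/n)·ln(x₀/x_n) = (1/5)·ln(51.4/13.8) = (1/5)·ln(3.725) = 0.2630.
ζ = δ/√(4π² + δ²) = 0.2630/√(39.48 + 0.0692) = 0.2630/6.289 = 0.04182.

0.0418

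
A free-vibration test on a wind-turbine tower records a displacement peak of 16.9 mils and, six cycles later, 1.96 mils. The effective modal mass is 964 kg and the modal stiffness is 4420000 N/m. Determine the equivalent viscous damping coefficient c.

7450 N·s/m

Logarithmic decrement δ = (1/n)·ln(x₀/x_n) = (1/6)·ln(16.9/1.96) = (1/6)·ln(8.622) = 0.3591.
ζ = δ/√(4π² + δ²) = 0.3591/√(39.48 + 0.129) = 0.3591/6.293 = 0.05705.
c = ζ · 2√(km) = 0.05705 × 2√(4420000 × 964) = 0.05705 × 130600 = 7448 N·s/m.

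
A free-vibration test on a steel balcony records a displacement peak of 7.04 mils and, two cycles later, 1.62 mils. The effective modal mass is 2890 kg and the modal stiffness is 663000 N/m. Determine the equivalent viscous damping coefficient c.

10200 N·s/m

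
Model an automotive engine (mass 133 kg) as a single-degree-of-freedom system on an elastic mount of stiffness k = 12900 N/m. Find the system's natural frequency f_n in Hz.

ω_n = √(k/m) = √(12900/133) = √96.99 = 9.848 rad/s.
f_n = ω_n/(2π) = 9.848/6.283 = 1.567 Hz.

1.57 Hz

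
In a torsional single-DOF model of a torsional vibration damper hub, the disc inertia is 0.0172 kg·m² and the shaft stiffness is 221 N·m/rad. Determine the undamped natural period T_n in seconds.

0.0554 s

ω_n = √(k_t/J) = √(221/0.0172) = √12850 = 113.4 rad/s.
T_n = 2π/ω_n = 6.283/113.4 = 0.05543 s.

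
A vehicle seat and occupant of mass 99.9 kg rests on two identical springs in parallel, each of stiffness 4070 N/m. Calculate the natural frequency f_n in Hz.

Parallel springs add: k_eq = 2 × 4070 = 8140 N/m.
ω_n = √(k_eq/m) = √(8140/99.9) = √81.48 = 9.027 rad/s.
f_n = ω_n/(2π) = 9.027/6.283 = 1.437 Hz.

1.44 Hz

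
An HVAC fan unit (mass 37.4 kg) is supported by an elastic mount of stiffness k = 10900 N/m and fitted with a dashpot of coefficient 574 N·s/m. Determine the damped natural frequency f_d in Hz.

2.43 Hz

ω_n = √(k/m) = √(10900/37.4) = 17.07 rad/s.
Critical damping c_c = 2√(k·m) = 2√(10900 × 37.4) = 1277 N·s/m, so ζ = c/c_c = 574/1277 = 0.4495.
ω_d = ω_n√(1 − ζ²) = 17.07 × √(1 − 0.202) = 15.25 rad/s.
f_d = ω_d/(2π) = 2.427 Hz.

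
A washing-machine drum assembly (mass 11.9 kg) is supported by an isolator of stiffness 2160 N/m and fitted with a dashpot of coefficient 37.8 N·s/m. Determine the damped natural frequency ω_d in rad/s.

ω_n = √(k/m) = √(2160/11.9) = 13.47 rad/s.
Critical damping c_c = 2√(k·m) = 2√(2160 × 11.9) = 320.6 N·s/m, so ζ = c/c_c = 37.8/320.6 = 0.1179.
ω_d = ω_n√(1 − ζ²) = 13.47 × √(1 − 0.0139) = 13.38 rad/s.

13.4 rad/s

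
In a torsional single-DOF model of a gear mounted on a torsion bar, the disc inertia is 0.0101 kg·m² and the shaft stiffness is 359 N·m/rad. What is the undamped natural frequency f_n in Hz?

ω_n = √(k_t/J) = √(359/0.0101) = √35540 = 188.5 rad/s.
f_n = ω_n/(2π) = 188.5/6.283 = 30.01 Hz.

30.0 Hz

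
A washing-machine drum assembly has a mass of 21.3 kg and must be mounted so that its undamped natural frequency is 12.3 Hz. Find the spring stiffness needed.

127000 N/m

ω_n = 2πf_n = 2π × 12.3 = 77.28 rad/s.
k = m·ω_n² = 21.3 × 77.28² = 21.3 × 5973 = 127200 N/m.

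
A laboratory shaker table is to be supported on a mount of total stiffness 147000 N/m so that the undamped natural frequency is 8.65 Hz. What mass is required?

ω_n = 2πf_n = 2π × 8.65 = 54.35 rad/s.
m = k/ω_n² = 147000/54.35² = 147000/2954 = 49.77 kg.

49.8 kg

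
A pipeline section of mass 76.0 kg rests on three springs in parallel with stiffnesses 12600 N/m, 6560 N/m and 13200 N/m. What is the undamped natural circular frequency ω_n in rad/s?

20.6 rad/s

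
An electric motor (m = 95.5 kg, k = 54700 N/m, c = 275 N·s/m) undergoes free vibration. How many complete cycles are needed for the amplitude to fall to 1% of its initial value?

ζ = c/(2√(km)) = 275/(2√(54700 × 95.5)) = 275/4571 = 0.06016.
Logarithmic decrement δ = 2πζ/√(1 − ζ²) = 2π × 0.06016/√(1 − 0.00362) = 0.3787.
x_n/x₀ = e^(−nδ) ≤ 0.01; take ln: n ≥ ln(1/0.01)/δ = 4.605/0.3787 = 12.16.
So 13 complete cycles are required.

13 cycles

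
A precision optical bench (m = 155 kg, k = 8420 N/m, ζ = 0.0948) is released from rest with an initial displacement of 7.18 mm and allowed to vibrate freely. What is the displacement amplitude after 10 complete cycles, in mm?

0.0181 mm

Logarithmic decrement δ = 2πζ/√(1 − ζ²) = 2π × 0.09480/√(1 − 0.00899) = 0.5983.
After n cycles, x_n/x₀ = e^(−nδ), so x_10 = 7.18 × e^(−10 × 0.5983) = 7.18 × 0.002520 = 0.01810 mm.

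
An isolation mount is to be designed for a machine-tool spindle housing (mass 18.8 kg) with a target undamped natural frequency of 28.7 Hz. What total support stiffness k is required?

ω_n = 2πf_n = 2π × 28.7 = 180.3 rad/s.
k = m·ω_n² = 18.8 × 180.3² = 18.8 × 32520 = 611300 N/m.

611000 N/m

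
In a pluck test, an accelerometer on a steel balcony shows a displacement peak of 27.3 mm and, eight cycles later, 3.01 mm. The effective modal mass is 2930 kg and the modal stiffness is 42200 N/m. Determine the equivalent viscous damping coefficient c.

975 N·s/m

Logarithmic decrement δ = (1/n)·ln(x₀/x_n) = (1/8)·ln(27.3/3.01) = (1/8)·ln(9.070) = 0.2756.
ζ = δ/√(4π² + δ²) = 0.2756/√(39.48 + 0.0760) = 0.2756/6.289 = 0.04382.
c = ζ · 2√(km) = 0.04382 × 2√(42200 × 2930) = 0.04382 × 22240 = 974.6 N·s/m.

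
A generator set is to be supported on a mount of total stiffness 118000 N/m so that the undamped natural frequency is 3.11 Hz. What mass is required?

309 kg

ω_n = 2πf_n = 2π × 3.11 = 19.54 rad/s.
m = k/ω_n² = 118000/19.54² = 118000/381.8 = 309.0 kg.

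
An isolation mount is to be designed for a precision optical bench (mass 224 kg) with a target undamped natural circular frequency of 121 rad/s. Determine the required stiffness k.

k = m·ω_n² = 224 × 121.0² = 224 × 14640 = 3280000 N/m.

3280000 N/m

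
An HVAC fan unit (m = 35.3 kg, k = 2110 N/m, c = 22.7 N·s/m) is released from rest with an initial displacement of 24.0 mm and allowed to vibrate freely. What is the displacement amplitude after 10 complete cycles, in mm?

ζ = c/(2√(km)) = 22.7/(2√(2110 × 35.3)) = 22.7/545.8 = 0.04159.
Logarithmic decrement δ = 2πζ/√(1 − ζ²) = 2π × 0.04159/√(1 − 0.00173) = 0.2615.
After n cycles, x_n/x₀ = e^(−nδ), so x_10 = 24.0 × e^(−10 × 0.2615) = 24.0 × 0.07315 = 1.755 mm.

1.76 mm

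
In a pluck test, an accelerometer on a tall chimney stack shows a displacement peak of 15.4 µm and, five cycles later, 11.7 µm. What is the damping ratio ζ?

Logarithmic decrement δ = (1/n)·ln(x₀/x_n) = (1/5)·ln(15.4/11.7) = (1/5)·ln(1.316) = 0.05496.
ζ = δ/√(4π² + δ²) = 0.05496/√(39.48 + 0.00302) = 0.05496/6.283 = 0.008746.

0.00875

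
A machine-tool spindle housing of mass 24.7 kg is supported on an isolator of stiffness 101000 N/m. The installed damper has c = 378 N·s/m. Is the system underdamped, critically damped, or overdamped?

c_c = 2√(k·m) = 3159 N·s/m; ζ = c/c_c = 378/3159 = 0.120.
Since ζ < 1 the system is underdamped.

underdamped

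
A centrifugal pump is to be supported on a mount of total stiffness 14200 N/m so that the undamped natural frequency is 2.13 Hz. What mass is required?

ω_n = 2πf_n = 2π × 2.13 = 13.38 rad/s.
m = k/ω_n² = 14200/13.38² = 14200/179.1 = 79.28 kg.

79.3 kg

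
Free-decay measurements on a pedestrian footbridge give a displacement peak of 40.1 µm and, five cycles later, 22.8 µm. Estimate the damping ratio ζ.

Logarithmic decrement δ = (1/n)·ln(x₀/x_n) = (1/5)·ln(40.1/22.8) = (1/5)·ln(1.759) = 0.1129.
ζ = δ/√(4π² + δ²) = 0.1129/√(39.48 + 0.0128) = 0.1129/6.284 = 0.01797.

0.0180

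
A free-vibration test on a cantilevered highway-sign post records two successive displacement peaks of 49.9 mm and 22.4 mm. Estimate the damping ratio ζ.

Logarithmic decrement δ = (1/n)·ln(x₀/x_n) = (1/1)·ln(49.9/22.4) = (1/1)·ln(2.228) = 0.8010.
ζ = δ/√(4π² + δ²) = 0.8010/√(39.48 + 0.642) = 0.8010/6.334 = 0.1265.

0.126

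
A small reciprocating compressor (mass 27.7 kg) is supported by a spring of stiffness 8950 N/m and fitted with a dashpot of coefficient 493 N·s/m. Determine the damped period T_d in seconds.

ω_n = √(k/m) = √(8950/27.7) = 17.98 rad/s.
Critical damping c_c = 2√(k·m) = 2√(8950 × 27.7) = 995.8 N·s/m, so ζ = c/c_c = 493/995.8 = 0.4951.
ω_d = ω_n√(1 − ζ²) = 17.98 × √(1 − 0.245) = 15.62 rad/s.
T_d = 2π/ω_d = 0.4023 s.

0.402 s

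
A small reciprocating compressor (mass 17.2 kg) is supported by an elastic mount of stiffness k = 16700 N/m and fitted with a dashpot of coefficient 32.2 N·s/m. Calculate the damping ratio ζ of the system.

0.0300

ω_n = √(k/m) = √(16700/17.2) = 31.16 rad/s.
Critical damping c_c = 2√(k·m) = 2√(16700 × 17.2) = 1072 N·s/m, so ζ = c/c_c = 32.2/1072 = 0.03004.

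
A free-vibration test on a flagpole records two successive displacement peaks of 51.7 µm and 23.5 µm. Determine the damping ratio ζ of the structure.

0.125

Logarithmic decrement δ = (1/n)·ln(x₀/x_n) = (1/1)·ln(51.7/23.5) = (1/1)·ln(2.200) = 0.7885.
ζ = δ/√(4π² + δ²) = 0.7885/√(39.48 + 0.622) = 0.7885/6.332 = 0.1245.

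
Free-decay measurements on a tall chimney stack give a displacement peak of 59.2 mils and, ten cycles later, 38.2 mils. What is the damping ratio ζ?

Logarithmic decrement δ = (1/n)·ln(x₀/x_n) = (1/10)·ln(59.2/38.2) = (1/10)·ln(1.550) = 0.04381.
ζ = δ/√(4π² + δ²) = 0.04381/√(39.48 + 0.00192) = 0.04381/6.283 = 0.006972.

0.00697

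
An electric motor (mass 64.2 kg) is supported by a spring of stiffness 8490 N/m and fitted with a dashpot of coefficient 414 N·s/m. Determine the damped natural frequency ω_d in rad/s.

11.0 rad/s

ω_n = √(k/m) = √(8490/64.2) = 11.50 rad/s.
Critical damping c_c = 2√(k·m) = 2√(8490 × 64.2) = 1477 N·s/m, so ζ = c/c_c = 414/1477 = 0.2804.
ω_d = ω_n√(1 − ζ²) = 11.50 × √(1 − 0.0786) = 11.04 rad/s.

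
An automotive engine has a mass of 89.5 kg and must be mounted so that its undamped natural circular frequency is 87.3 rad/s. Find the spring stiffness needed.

682000 N/m

k = m·ω_n² = 89.5 × 87.30² = 89.5 × 7621 = 682100 N/m.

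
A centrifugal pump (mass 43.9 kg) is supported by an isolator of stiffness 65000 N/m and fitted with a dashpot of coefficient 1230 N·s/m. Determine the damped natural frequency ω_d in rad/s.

35.8 rad/s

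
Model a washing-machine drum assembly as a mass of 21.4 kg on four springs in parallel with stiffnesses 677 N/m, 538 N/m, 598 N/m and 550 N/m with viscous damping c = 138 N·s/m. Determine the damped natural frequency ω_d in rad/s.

10.0 rad/s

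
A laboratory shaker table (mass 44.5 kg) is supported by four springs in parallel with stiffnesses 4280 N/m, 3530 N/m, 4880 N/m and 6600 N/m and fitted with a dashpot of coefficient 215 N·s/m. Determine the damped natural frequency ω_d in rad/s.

Parallel springs add: k_eq = 4280 + 3530 + 4880 + 6600 = 19290 N/m.
ω_n = √(k_eq/m) = √(19290/44.5) = 20.82 rad/s.
Critical damping c_c = 2√(k_eq·m) = 2√(19290 × 44.5) = 1853 N·s/m, so ζ = c/c_c = 215/1853 = 0.1160.
ω_d = ω_n√(1 − ζ²) = 20.82 × √(1 − 0.0135) = 20.68 rad/s.

20.7 rad/s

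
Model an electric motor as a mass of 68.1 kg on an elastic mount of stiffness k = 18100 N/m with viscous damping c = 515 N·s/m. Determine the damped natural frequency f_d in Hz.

2.52 Hz

ω_n = √(k/m) = √(18100/68.1) = 16.30 rad/s.
Critical damping c_c = 2√(k·m) = 2√(18100 × 68.1) = 2220 N·s/m, so ζ = c/c_c = 515/2220 = 0.2319.
ω_d = ω_n√(1 − ζ²) = 16.30 × √(1 − 0.0538) = 15.86 rad/s.
f_d = ω_d/(2π) = 2.524 Hz.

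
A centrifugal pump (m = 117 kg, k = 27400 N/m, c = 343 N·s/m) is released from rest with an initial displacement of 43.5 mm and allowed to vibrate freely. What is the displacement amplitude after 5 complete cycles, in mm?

2.12 mm

ζ = c/(2√(km)) = 343/(2√(27400 × 117)) = 343/3581 = 0.09578.
Logarithmic decrement δ = 2πζ/√(1 − ζ²) = 2π × 0.09578/√(1 − 0.00917) = 0.6046.
After n cycles, x_n/x₀ = e^(−nδ), so x_5 = 43.5 × e^(−5 × 0.6046) = 43.5 × 0.04865 = 2.116 mm.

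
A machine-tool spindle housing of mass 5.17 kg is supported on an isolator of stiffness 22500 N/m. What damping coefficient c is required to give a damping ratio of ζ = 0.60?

409 N·s/m

c_c = 2√(k·m) = 2√(22500 × 5.17) = 682.1 N·s/m.
c = ζ·c_c = 0.60 × 682.1 = 409.3 N·s/m.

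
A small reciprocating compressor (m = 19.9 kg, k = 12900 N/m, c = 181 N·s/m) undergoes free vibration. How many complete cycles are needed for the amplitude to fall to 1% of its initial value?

ζ = c/(2√(km)) = 181/(2√(12900 × 19.9)) = 181/1013 = 0.1786.
Logarithmic decrement δ = 2πζ/√(1 − ζ²) = 2π × 0.1786/√(1 − 0.0319) = 1.141.
x_n/x₀ = e^(−nδ) ≤ 0.01; take ln: n ≥ ln(1/0.01)/δ = 4.605/1.141 = 4.037.
So 5 complete cycles are required.

5 cycles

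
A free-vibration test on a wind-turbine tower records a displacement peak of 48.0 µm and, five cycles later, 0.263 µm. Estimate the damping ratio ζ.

0.164

Logarithmic decrement δ = (1/n)·ln(x₀/x_n) = (1/5)·ln(48.0/0.263) = (1/5)·ln(182.5) = 1.041.
ζ = δ/√(4π² + δ²) = 1.041/√(39.48 + 1.08) = 1.041/6.369 = 0.1635.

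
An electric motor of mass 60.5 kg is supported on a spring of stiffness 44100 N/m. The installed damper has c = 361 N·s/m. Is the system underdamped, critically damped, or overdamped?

underdamped

c_c = 2√(k·m) = 3267 N·s/m; ζ = c/c_c = 361/3267 = 0.111.
Since ζ < 1 the system is underdamped.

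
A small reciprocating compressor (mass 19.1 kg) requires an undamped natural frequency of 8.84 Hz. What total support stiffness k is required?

58900 N/m

ω_n = 2πf_n = 2π × 8.84 = 55.54 rad/s.
k = m·ω_n² = 19.1 × 55.54² = 19.1 × 3085 = 58920 N/m.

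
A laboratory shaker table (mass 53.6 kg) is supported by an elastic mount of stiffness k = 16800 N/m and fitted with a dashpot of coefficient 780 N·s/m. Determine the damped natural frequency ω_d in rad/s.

16.1 rad/s

ω_n = √(k/m) = √(16800/53.6) = 17.70 rad/s.
Critical damping c_c = 2√(k·m) = 2√(16800 × 53.6) = 1898 N·s/m, so ζ = c/c_c = 780/1898 = 0.4110.
ω_d = ω_n√(1 − ζ²) = 17.70 × √(1 − 0.169) = 16.14 rad/s.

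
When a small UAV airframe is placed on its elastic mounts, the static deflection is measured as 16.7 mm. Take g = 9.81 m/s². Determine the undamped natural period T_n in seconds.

0.259 s

ω_n = √(g/δ_st) = √(9.81/0.0167) = √587.4 = 24.24 rad/s.
T_n = 2π/ω_n = 6.283/24.24 = 0.2592 s.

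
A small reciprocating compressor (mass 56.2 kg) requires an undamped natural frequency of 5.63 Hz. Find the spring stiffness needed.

ω_n = 2πf_n = 2π × 5.63 = 35.37 rad/s.
k = m·ω_n² = 56.2 × 35.37² = 56.2 × 1251 = 70330 N/m.

70300 N/m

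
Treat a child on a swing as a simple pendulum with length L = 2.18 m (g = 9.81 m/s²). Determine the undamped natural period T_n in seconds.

2.96 s

For a simple pendulum ω_n = √(g/L) = √(9.81/2.18) = √4.500 = 2.121 rad/s.
T_n = 2π/ω_n = 6.283/2.121 = 2.962 s.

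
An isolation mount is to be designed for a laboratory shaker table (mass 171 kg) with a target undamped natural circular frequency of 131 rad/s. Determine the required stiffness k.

k = m·ω_n² = 171 × 131.0² = 171 × 17160 = 2935000 N/m.

2930000 N/m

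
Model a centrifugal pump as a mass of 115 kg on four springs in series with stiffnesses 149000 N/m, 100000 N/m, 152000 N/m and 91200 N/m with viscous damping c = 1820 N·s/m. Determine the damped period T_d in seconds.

0.454 s

Series springs: 1/k_eq = 1/149000 + 1/100000 + 1/152000 + 1/91200 = 3.426×10^-5, so k_eq = 29190 N/m.
ω_n = √(k_eq/m) = √(29190/115) = 15.93 rad/s.
Critical damping c_c = 2√(k_eq·m) = 2√(29190 × 115) = 3665 N·s/m, so ζ = c/c_c = 1820/3665 = 0.4967.
ω_d = ω_n√(1 − ζ²) = 15.93 × √(1 − 0.247) = 13.83 rad/s.
T_d = 2π/ω_d = 0.4544 s.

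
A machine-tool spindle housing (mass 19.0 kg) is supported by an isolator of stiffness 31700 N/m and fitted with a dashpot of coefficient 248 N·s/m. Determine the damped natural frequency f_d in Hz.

ω_n = √(k/m) = √(31700/19.0) = 40.85 rad/s.
Critical damping c_c = 2√(k·m) = 2√(31700 × 19.0) = 1552 N·s/m, so ζ = c/c_c = 248/1552 = 0.1598.
ω_d = ω_n√(1 − ζ²) = 40.85 × √(1 − 0.0255) = 40.32 rad/s.
f_d = ω_d/(2π) = 6.417 Hz.

6.42 Hz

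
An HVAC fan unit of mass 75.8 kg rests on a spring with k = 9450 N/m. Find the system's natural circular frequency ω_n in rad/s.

11.2 rad/s

ω_n = √(k/m) = √(9450/75.8) = √124.7 = 11.17 rad/s.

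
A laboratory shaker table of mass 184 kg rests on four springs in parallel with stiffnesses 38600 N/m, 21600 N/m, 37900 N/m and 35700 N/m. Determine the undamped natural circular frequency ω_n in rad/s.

Parallel springs add: k_eq = 38600 + 21600 + 37900 + 35700 = 133800 N/m.
ω_n = √(k_eq/m) = √(133800/184) = √727.2 = 26.97 rad/s.

27.0 rad/s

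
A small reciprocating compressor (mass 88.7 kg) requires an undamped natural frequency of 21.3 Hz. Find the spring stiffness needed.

1590000 N/m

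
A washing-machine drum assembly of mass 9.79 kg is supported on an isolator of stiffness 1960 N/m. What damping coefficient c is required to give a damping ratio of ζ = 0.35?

97.0 N·s/m

c_c = 2√(k·m) = 2√(1960 × 9.79) = 277.0 N·s/m.
c = ζ·c_c = 0.35 × 277.0 = 96.97 N·s/m.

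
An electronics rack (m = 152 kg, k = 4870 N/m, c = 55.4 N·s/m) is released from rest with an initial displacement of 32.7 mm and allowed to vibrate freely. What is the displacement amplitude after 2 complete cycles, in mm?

ζ = c/(2√(km)) = 55.4/(2√(4870 × 152)) = 55.4/1721 = 0.03220.
Logarithmic decrement δ = 2πζ/√(1 − ζ²) = 2π × 0.03220/√(1 − 0.00104) = 0.2024.
After n cycles, x_n/x₀ = e^(−nδ), so x_2 = 32.7 × e^(−2 × 0.2024) = 32.7 × 0.6671 = 21.81 mm.

21.8 mm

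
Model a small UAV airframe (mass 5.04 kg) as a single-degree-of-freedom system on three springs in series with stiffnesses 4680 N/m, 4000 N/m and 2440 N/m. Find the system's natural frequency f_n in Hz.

2.40 Hz

Series springs: 1/k_eq = 1/4680 + 1/4000 + 1/2440 = 0.0008735, so k_eq = 1145 N/m.
ω_n = √(k_eq/m) = √(1145/5.04) = √227.1 = 15.07 rad/s.
f_n = ω_n/(2π) = 15.07/6.283 = 2.399 Hz.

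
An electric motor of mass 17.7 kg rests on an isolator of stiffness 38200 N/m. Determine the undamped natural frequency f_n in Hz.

7.39 Hz

ω_n = √(k/m) = √(38200/17.7) = √2158 = 46.46 rad/s.
f_n = ω_n/(2π) = 46.46/6.283 = 7.394 Hz.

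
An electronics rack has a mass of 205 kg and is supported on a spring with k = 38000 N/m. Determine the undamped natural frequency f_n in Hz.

2.17 Hz

ω_n = √(k/m) = √(38000/205) = √185.4 = 13.61 rad/s.
f_n = ω_n/(2π) = 13.61/6.283 = 2.167 Hz.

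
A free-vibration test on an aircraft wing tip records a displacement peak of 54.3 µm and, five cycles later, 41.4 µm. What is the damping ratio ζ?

0.00863

Logarithmic decrement δ = (1/n)·ln(x₀/x_n) = (1/5)·ln(54.3/41.4) = (1/5)·ln(1.312) = 0.05425.
ζ = δ/√(4π² + δ²) = 0.05425/√(39.48 + 0.00294) = 0.05425/6.283 = 0.008634.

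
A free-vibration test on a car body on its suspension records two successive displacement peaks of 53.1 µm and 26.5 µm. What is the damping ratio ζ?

0.110

Logarithmic decrement δ = (1/n)·ln(x₀/x_n) = (1/1)·ln(53.1/26.5) = (1/1)·ln(2.004) = 0.6950.
ζ = δ/√(4π² + δ²) = 0.6950/√(39.48 + 0.483) = 0.6950/6.322 = 0.1099.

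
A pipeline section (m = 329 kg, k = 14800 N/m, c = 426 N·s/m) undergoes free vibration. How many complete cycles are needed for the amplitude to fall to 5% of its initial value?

5 cycles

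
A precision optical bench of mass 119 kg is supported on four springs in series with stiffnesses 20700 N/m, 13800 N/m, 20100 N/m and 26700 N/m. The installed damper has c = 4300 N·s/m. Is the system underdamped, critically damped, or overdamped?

Series springs: 1/k_eq = 1/20700 + 1/13800 + 1/20100 + 1/26700 = 0.0002080, so k_eq = 4808 N/m.
c_c = 2√(k_eq·m) = 1513 N·s/m; ζ = c/c_c = 4300/1513 = 2.84.
Since ζ > 1 the system is overdamped.

overdamped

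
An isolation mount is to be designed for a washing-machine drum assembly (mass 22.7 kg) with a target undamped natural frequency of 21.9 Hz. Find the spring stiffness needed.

430000 N/m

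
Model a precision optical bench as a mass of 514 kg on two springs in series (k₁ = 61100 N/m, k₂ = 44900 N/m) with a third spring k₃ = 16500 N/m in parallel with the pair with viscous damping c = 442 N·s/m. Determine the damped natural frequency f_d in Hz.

1.44 Hz

Series pair: k_s = k₁k₂/(k₁+k₂) = (61100)(44900)/(61100 + 44900) = 25880 N/m. In parallel with k₃: k_eq = 25880 + 16500 = 42380 N/m.
ω_n = √(k_eq/m) = √(42380/514) = 9.080 rad/s.
Critical damping c_c = 2√(k_eq·m) = 2√(42380 × 514) = 9335 N·s/m, so ζ = c/c_c = 442/9335 = 0.04735.
ω_d = ω_n√(1 − ζ²) = 9.080 × √(1 − 0.00224) = 9.070 rad/s.
f_d = ω_d/(2π) = 1.444 Hz.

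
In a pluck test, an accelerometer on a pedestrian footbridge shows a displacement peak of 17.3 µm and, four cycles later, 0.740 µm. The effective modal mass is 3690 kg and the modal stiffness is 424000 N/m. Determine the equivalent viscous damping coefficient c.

9840 N·s/m

Logarithmic decrement δ = (1/n)·ln(x₀/x_n) = (1/4)·ln(17.3/0.740) = (1/4)·ln(23.38) = 0.7880.
ζ = δ/√(4π² + δ²) = 0.7880/√(39.48 + 0.621) = 0.7880/6.332 = 0.1244.
c = ζ · 2√(km) = 0.1244 × 2√(424000 × 3690) = 0.1244 × 79110 = 9844 N·s/m.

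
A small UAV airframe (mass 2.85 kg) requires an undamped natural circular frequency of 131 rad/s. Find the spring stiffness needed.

48900 N/m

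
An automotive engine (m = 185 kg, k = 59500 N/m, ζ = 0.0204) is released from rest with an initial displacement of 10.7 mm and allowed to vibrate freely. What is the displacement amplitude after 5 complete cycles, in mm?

Logarithmic decrement δ = 2πζ/√(1 − ζ²) = 2π × 0.02040/√(1 − 0.000416) = 0.1282.
After n cycles, x_n/x₀ = e^(−nδ), so x_5 = 10.7 × e^(−5 × 0.1282) = 10.7 × 0.5268 = 5.636 mm.

5.64 mm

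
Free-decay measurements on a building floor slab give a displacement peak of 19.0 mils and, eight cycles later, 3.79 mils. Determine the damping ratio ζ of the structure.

Logarithmic decrement δ = (1/n)·ln(x₀/x_n) = (1/8)·ln(19.0/3.79) = (1/8)·ln(5.013) = 0.2015.
ζ = δ/√(4π² + δ²) = 0.2015/√(39.48 + 0.0406) = 0.2015/6.286 = 0.03205.

0.0321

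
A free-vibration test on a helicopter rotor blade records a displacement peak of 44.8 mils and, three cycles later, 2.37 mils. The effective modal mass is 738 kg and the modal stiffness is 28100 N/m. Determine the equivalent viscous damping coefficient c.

1400 N·s/m

Logarithmic decrement δ = (1/n)·ln(x₀/x_n) = (1/3)·ln(44.8/2.37) = (1/3)·ln(18.90) = 0.9798.
ζ = δ/√(4π² + δ²) = 0.9798/√(39.48 + 0.960) = 0.9798/6.359 = 0.1541.
c = ζ · 2√(km) = 0.1541 × 2√(28100 × 738) = 0.1541 × 9108 = 1403 N·s/m.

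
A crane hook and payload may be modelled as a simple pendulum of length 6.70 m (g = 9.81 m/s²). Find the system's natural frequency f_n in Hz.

0.193 Hz

For a simple pendulum ω_n = √(g/L) = √(9.81/6.70) = √1.464 = 1.210 rad/s.
f_n = ω_n/(2π) = 1.210/6.283 = 0.1926 Hz.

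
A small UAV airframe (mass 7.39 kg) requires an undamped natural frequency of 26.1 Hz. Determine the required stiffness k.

199000 N/m

ω_n = 2πf_n = 2π × 26.1 = 164.0 rad/s.
k = m·ω_n² = 7.39 × 164.0² = 7.39 × 26890 = 198700 N/m.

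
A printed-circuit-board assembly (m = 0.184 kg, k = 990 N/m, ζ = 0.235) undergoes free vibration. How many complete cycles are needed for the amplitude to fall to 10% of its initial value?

Logarithmic decrement δ = 2πζ/√(1 − ζ²) = 2π × 0.2350/√(1 − 0.0552) = 1.519.
x_n/x₀ = e^(−nδ) ≤ 0.1; take ln: n ≥ ln(1/0.1)/δ = 2.303/1.519 = 1.516.
So 2 complete cycles are required.

2 cycles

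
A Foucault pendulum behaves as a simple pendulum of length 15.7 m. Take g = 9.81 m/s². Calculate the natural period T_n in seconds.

For a simple pendulum ω_n = √(g/L) = √(9.81/15.7) = √0.6248 = 0.7905 rad/s.
T_n = 2π/ω_n = 6.283/0.7905 = 7.949 s.

7.95 s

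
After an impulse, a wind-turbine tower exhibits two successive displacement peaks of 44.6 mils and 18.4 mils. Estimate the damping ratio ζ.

0.140

Logarithmic decrement δ = (1/n)·ln(x₀/x_n) = (1/1)·ln(44.6/18.4) = (1/1)·ln(2.424) = 0.8854.
ζ = δ/√(4π² + δ²) = 0.8854/√(39.48 + 0.784) = 0.8854/6.345 = 0.1395.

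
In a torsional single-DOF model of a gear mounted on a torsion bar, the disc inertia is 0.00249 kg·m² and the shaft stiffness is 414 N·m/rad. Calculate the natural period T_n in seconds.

0.0154 s

ω_n = √(k_t/J) = √(414/0.00249) = √166300 = 407.8 rad/s.
T_n = 2π/ω_n = 6.283/407.8 = 0.01541 s.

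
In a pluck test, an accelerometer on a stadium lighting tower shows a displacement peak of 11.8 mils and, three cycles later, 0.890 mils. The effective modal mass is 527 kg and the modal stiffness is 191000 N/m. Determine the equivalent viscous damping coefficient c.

Logarithmic decrement δ = (1/n)·ln(x₀/x_n) = (1/3)·ln(11.8/0.890) = (1/3)·ln(13.26) = 0.8615.
ζ = δ/√(4π² + δ²) = 0.8615/√(39.48 + 0.742) = 0.8615/6.342 = 0.1358.
c = ζ · 2√(km) = 0.1358 × 2√(191000 × 527) = 0.1358 × 20070 = 2726 N·s/m.

2730 N·s/m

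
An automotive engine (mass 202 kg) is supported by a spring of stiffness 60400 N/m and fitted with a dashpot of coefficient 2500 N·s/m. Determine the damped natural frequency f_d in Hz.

ω_n = √(k/m) = √(60400/202) = 17.29 rad/s.
Critical damping c_c = 2√(k·m) = 2√(60400 × 202) = 6986 N·s/m, so ζ = c/c_c = 2500/6986 = 0.3579.
ω_d = ω_n√(1 − ζ²) = 17.29 × √(1 − 0.128) = 16.15 rad/s.
f_d = ω_d/(2π) = 2.570 Hz.

2.57 Hz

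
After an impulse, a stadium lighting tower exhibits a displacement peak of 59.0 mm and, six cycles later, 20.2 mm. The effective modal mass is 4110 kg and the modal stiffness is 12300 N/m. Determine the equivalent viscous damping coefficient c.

Logarithmic decrement δ = (1/n)·ln(x₀/x_n) = (1/6)·ln(59.0/20.2) = (1/6)·ln(2.921) = 0.1786.
ζ = δ/√(4π² + δ²) = 0.1786/√(39.48 + 0.0319) = 0.1786/6.286 = 0.02842.
c = ζ · 2√(km) = 0.02842 × 2√(12300 × 4110) = 0.02842 × 14220 = 404.1 N·s/m.

404 N·s/m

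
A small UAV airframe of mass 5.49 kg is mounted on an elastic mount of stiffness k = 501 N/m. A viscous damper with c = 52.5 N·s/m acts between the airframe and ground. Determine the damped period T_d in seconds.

ω_n = √(k/m) = √(501.0/5.49) = 9.553 rad/s.
Critical damping c_c = 2√(k·m) = 2√(501.0 × 5.49) = 104.9 N·s/m, so ζ = c/c_c = 52.5/104.9 = 0.5005.
ω_d = ω_n√(1 − ζ²) = 9.553 × √(1 − 0.251) = 8.270 rad/s.
T_d = 2π/ω_d = 0.7597 s.

0.760 s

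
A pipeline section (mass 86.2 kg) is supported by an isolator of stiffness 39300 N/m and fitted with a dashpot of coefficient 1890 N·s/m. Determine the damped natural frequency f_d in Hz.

ω_n = √(k/m) = √(39300/86.2) = 21.35 rad/s.
Critical damping c_c = 2√(k·m) = 2√(39300 × 86.2) = 3681 N·s/m, so ζ = c/c_c = 1890/3681 = 0.5134.
ω_d = ω_n√(1 − ζ²) = 21.35 × √(1 − 0.264) = 18.32 rad/s.
f_d = ω_d/(2π) = 2.916 Hz.

2.92 Hz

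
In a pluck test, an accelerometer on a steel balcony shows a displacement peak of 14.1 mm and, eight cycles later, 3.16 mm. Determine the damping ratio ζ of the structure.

0.0297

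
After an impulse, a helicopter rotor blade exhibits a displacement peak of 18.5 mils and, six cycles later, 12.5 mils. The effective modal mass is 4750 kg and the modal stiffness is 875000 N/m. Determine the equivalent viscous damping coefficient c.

1340 N·s/m

Logarithmic decrement δ = (1/n)·ln(x₀/x_n) = (1/6)·ln(18.5/12.5) = (1/6)·ln(1.480) = 0.06534.
ζ = δ/√(4π² + δ²) = 0.06534/√(39.48 + 0.00427) = 0.06534/6.284 = 0.01040.
c = ζ · 2√(km) = 0.01040 × 2√(875000 × 4750) = 0.01040 × 128900 = 1341 N·s/m.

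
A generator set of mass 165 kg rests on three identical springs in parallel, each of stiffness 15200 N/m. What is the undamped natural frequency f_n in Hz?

2.65 Hz

Parallel springs add: k_eq = 3 × 15200 = 45600 N/m.
ω_n = √(k_eq/m) = √(45600/165) = √276.4 = 16.62 rad/s.
f_n = ω_n/(2π) = 16.62/6.283 = 2.646 Hz.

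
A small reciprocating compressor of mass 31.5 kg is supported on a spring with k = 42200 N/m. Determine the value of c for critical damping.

2310 N·s/m

c_c = 2√(k·m) = 2√(42200 × 31.5) = 2 × 1153 = 2306 N·s/m.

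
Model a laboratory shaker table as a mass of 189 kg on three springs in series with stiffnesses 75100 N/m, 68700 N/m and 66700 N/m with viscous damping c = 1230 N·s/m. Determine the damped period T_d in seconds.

0.591 s

Series springs: 1/k_eq = 1/75100 + 1/68700 + 1/66700 = 4.286×10^-5, so k_eq = 23330 N/m.
ω_n = √(k_eq/m) = √(23330/189) = 11.11 rad/s.
Critical damping c_c = 2√(k_eq·m) = 2√(23330 × 189) = 4200 N·s/m, so ζ = c/c_c = 1230/4200 = 0.2929.
ω_d = ω_n√(1 − ζ²) = 11.11 × √(1 − 0.0858) = 10.62 rad/s.
T_d = 2π/ω_d = 0.5915 s.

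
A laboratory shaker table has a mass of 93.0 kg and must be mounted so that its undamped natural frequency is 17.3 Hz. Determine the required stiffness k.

ω_n = 2πf_n = 2π × 17.3 = 108.7 rad/s.
k = m·ω_n² = 93.0 × 108.7² = 93.0 × 11820 = 1099000 N/m.

1100000 N/m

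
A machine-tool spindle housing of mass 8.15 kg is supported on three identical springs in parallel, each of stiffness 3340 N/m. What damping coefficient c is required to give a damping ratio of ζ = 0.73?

417 N·s/m

Parallel springs add: k_eq = 3 × 3340 = 10020 N/m.
c_c = 2√(k_eq·m) = 2√(10020 × 8.15) = 571.5 N·s/m.
c = ζ·c_c = 0.73 × 571.5 = 417.2 N·s/m.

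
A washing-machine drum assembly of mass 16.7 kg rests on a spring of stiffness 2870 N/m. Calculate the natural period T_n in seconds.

0.479 s

ω_n = √(k/m) = √(2870/16.7) = √171.9 = 13.11 rad/s.
T_n = 2π/ω_n = 6.283/13.11 = 0.4793 s.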